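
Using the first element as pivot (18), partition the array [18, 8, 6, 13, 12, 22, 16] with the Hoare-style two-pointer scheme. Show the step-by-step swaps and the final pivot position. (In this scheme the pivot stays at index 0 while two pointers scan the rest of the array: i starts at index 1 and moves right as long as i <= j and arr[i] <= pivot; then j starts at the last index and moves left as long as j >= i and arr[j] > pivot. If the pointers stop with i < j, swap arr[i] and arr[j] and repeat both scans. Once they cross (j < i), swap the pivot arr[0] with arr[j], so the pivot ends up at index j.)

Hoare-style two-pointer partition with pivot = 18:

Initial array: [18, 8, 6, 13, 12, 22, 16]

Pointers start at i = 1, j = 6.
i stops at index 5 (arr[5]=22 > 18), j stops at index 6 (arr[6]=16 <= 18): swap arr[5] and arr[6], array becomes [18, 8, 6, 13, 12, 16, 22]
i ends at 6, j ends at 5: the pointers have crossed (j < i), so scanning stops.

Swap pivot arr[0] with arr[5] to place pivot at position 5: [16, 8, 6, 13, 12, 18, 22]
Pivot position: 5

After partitioning with pivot 18, the array becomes [16, 8, 6, 13, 12, 18, 22]. The pivot is placed at index 5. All elements to the left of the pivot are <= 18, and all elements to the right are > 18.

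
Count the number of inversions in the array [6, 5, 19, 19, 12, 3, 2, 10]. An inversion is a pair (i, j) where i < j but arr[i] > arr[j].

Finding inversions in [6, 5, 19, 19, 12, 3, 2, 10]:

(0, 1): arr[0]=6 > arr[1]=5
(0, 5): arr[0]=6 > arr[5]=3
(0, 6): arr[0]=6 > arr[6]=2
(1, 5): arr[1]=5 > arr[5]=3
(1, 6): arr[1]=5 > arr[6]=2
(2, 4): arr[2]=19 > arr[4]=12
(2, 5): arr[2]=19 > arr[5]=3
(2, 6): arr[2]=19 > arr[6]=2
(2, 7): arr[2]=19 > arr[7]=10
(3, 4): arr[3]=19 > arr[4]=12
(3, 5): arr[3]=19 > arr[5]=3
(3, 6): arr[3]=19 > arr[6]=2
(3, 7): arr[3]=19 > arr[7]=10
(4, 5): arr[4]=12 > arr[5]=3
(4, 6): arr[4]=12 > arr[6]=2
(4, 7): arr[4]=12 > arr[7]=10
(5, 6): arr[5]=3 > arr[6]=2

Total inversions: 17

The array has 17 inversion(s): (0,1), (0,5), (0,6), (1,5), (1,6), (2,4), (2,5), (2,6), (2,7), (3,4), (3,5), (3,6), (3,7), (4,5), (4,6), (4,7), (5,6). Each pair (i,j) satisfies i < j and arr[i] > arr[j].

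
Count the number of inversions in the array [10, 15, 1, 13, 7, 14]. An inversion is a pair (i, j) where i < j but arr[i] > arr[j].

Finding inversions in [10, 15, 1, 13, 7, 14]:

(0, 2): arr[0]=10 > arr[2]=1
(0, 4): arr[0]=10 > arr[4]=7
(1, 2): arr[1]=15 > arr[2]=1
(1, 3): arr[1]=15 > arr[3]=13
(1, 4): arr[1]=15 > arr[4]=7
(1, 5): arr[1]=15 > arr[5]=14
(3, 4): arr[3]=13 > arr[4]=7

Total inversions: 7

The array has 7 inversion(s): (0,2), (0,4), (1,2), (1,3), (1,4), (1,5), (3,4). Each pair (i,j) satisfies i < j and arr[i] > arr[j].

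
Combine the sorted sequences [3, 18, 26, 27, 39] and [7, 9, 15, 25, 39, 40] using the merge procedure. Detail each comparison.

Merging process:

Compare 3 vs 7: take 3 from left. Merged: [3]
Compare 18 vs 7: take 7 from right. Merged: [3, 7]
Compare 18 vs 9: take 9 from right. Merged: [3, 7, 9]
Compare 18 vs 15: take 15 from right. Merged: [3, 7, 9, 15]
Compare 18 vs 25: take 18 from left. Merged: [3, 7, 9, 15, 18]
Compare 26 vs 25: take 25 from right. Merged: [3, 7, 9, 15, 18, 25]
Compare 26 vs 39: take 26 from left. Merged: [3, 7, 9, 15, 18, 25, 26]
Compare 27 vs 39: take 27 from left. Merged: [3, 7, 9, 15, 18, 25, 26, 27]
Compare 39 vs 39: take 39 from left. Merged: [3, 7, 9, 15, 18, 25, 26, 27, 39]
Append remaining from right: [39, 40]. Merged: [3, 7, 9, 15, 18, 25, 26, 27, 39, 39, 40]

Final merged array: [3, 7, 9, 15, 18, 25, 26, 27, 39, 39, 40]
Total comparisons: 9

The merged array is [3, 7, 9, 15, 18, 25, 26, 27, 39, 39, 40], requiring 9 comparisons. The merge step runs in O(n) time where n is the total number of elements.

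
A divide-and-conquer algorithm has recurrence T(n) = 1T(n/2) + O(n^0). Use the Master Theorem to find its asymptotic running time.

Master Theorem for T(n) = 1T(n/2) + O(n^0):

a = 1, b = 2, c = 0
log_b(a) = log_2(1) = 0.0000

Case 2: c = 0 = log_2(1) = 0.0000
T(n) = O(n^0 log n) = O(log n)

For T(n) = 1T(n/2) + O(n^0): log_2(1) = 0.0000. This is Case 2 of the Master Theorem (c = log_b(a), equal work at all levels), giving O(log n).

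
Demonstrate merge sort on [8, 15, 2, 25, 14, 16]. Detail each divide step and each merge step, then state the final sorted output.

Merge sort trace:

Split: [8, 15, 2, 25, 14, 16] -> [8, 15, 2] and [25, 14, 16]
  Split: [8, 15, 2] -> [8] and [15, 2]
    Split: [15, 2] -> [15] and [2]
    Merge: [15] + [2] -> [2, 15]
  Merge: [8] + [2, 15] -> [2, 8, 15]
  Split: [25, 14, 16] -> [25] and [14, 16]
    Split: [14, 16] -> [14] and [16]
    Merge: [14] + [16] -> [14, 16]
  Merge: [25] + [14, 16] -> [14, 16, 25]
Merge: [2, 8, 15] + [14, 16, 25] -> [2, 8, 14, 15, 16, 25]

Final sorted array: [2, 8, 14, 15, 16, 25]

The merge sort proceeds by recursively splitting the array and merging sorted halves.
After all merges, the sorted array is [2, 8, 14, 15, 16, 25].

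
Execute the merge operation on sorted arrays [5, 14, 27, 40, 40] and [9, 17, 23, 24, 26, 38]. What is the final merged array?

Merging process:

Compare 5 vs 9: take 5 from left. Merged: [5]
Compare 14 vs 9: take 9 from right. Merged: [5, 9]
Compare 14 vs 17: take 14 from left. Merged: [5, 9, 14]
Compare 27 vs 17: take 17 from right. Merged: [5, 9, 14, 17]
Compare 27 vs 23: take 23 from right. Merged: [5, 9, 14, 17, 23]
Compare 27 vs 24: take 24 from right. Merged: [5, 9, 14, 17, 23, 24]
Compare 27 vs 26: take 26 from right. Merged: [5, 9, 14, 17, 23, 24, 26]
Compare 27 vs 38: take 27 from left. Merged: [5, 9, 14, 17, 23, 24, 26, 27]
Compare 40 vs 38: take 38 from right. Merged: [5, 9, 14, 17, 23, 24, 26, 27, 38]
Append remaining from left: [40, 40]. Merged: [5, 9, 14, 17, 23, 24, 26, 27, 38, 40, 40]

Final merged array: [5, 9, 14, 17, 23, 24, 26, 27, 38, 40, 40]
Total comparisons: 9

The merged array is [5, 9, 14, 17, 23, 24, 26, 27, 38, 40, 40], requiring 9 comparisons. The merge step runs in O(n) time where n is the total number of elements.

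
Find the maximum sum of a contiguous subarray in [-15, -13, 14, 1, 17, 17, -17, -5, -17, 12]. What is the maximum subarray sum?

Using Kadane's algorithm on [-15, -13, 14, 1, 17, 17, -17, -5, -17, 12]:

Scanning through the array:
Position 1 (value -13): max_ending_here = -13, max_so_far = -13
Position 2 (value 14): max_ending_here = 14, max_so_far = 14
Position 3 (value 1): max_ending_here = 15, max_so_far = 15
Position 4 (value 17): max_ending_here = 32, max_so_far = 32
Position 5 (value 17): max_ending_here = 49, max_so_far = 49
Position 6 (value -17): max_ending_here = 32, max_so_far = 49
Position 7 (value -5): max_ending_here = 27, max_so_far = 49
Position 8 (value -17): max_ending_here = 10, max_so_far = 49
Position 9 (value 12): max_ending_here = 22, max_so_far = 49

Maximum subarray: [14, 1, 17, 17]
Maximum sum: 49

The maximum subarray is [14, 1, 17, 17] with sum 49. This subarray runs from index 2 to index 5.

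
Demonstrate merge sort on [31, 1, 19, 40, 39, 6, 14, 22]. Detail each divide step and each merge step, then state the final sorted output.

Merge sort trace:

Split: [31, 1, 19, 40, 39, 6, 14, 22] -> [31, 1, 19, 40] and [39, 6, 14, 22]
  Split: [31, 1, 19, 40] -> [31, 1] and [19, 40]
    Split: [31, 1] -> [31] and [1]
    Merge: [31] + [1] -> [1, 31]
    Split: [19, 40] -> [19] and [40]
    Merge: [19] + [40] -> [19, 40]
  Merge: [1, 31] + [19, 40] -> [1, 19, 31, 40]
  Split: [39, 6, 14, 22] -> [39, 6] and [14, 22]
    Split: [39, 6] -> [39] and [6]
    Merge: [39] + [6] -> [6, 39]
    Split: [14, 22] -> [14] and [22]
    Merge: [14] + [22] -> [14, 22]
  Merge: [6, 39] + [14, 22] -> [6, 14, 22, 39]
Merge: [1, 19, 31, 40] + [6, 14, 22, 39] -> [1, 6, 14, 19, 22, 31, 39, 40]

Final sorted array: [1, 6, 14, 19, 22, 31, 39, 40]

The merge sort proceeds by recursively splitting the array and merging sorted halves.
After all merges, the sorted array is [1, 6, 14, 19, 22, 31, 39, 40].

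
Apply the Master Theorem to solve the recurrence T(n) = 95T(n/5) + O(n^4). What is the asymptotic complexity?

Master Theorem for T(n) = 95T(n/5) + O(n^4):

a = 95, b = 5, c = 4
log_b(a) = log_5(95) = 2.8295

Case 3: c = 4 > log_5(95) = 2.8295
T(n) = O(n^4) = O(n^4)

For T(n) = 95T(n/5) + O(n^4): log_5(95) = 2.8295. This is Case 3 of the Master Theorem (c > log_b(a), work dominated by root), giving O(n^4).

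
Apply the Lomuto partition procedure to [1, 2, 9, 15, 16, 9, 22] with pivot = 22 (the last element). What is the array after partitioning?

Lomuto partition with pivot = 22:

Initial array: [1, 2, 9, 15, 16, 9, 22]

arr[0]=1 <= 22: swap with position 0, array becomes [1, 2, 9, 15, 16, 9, 22]
arr[1]=2 <= 22: swap with position 1, array becomes [1, 2, 9, 15, 16, 9, 22]
arr[2]=9 <= 22: swap with position 2, array becomes [1, 2, 9, 15, 16, 9, 22]
arr[3]=15 <= 22: swap with position 3, array becomes [1, 2, 9, 15, 16, 9, 22]
arr[4]=16 <= 22: swap with position 4, array becomes [1, 2, 9, 15, 16, 9, 22]
arr[5]=9 <= 22: swap with position 5, array becomes [1, 2, 9, 15, 16, 9, 22]

Place pivot at position 6: [1, 2, 9, 15, 16, 9, 22]
Pivot position: 6

After partitioning with pivot 22, the array becomes [1, 2, 9, 15, 16, 9, 22]. The pivot is placed at index 6. All elements to the left of the pivot are <= 22, and all elements to the right are > 22.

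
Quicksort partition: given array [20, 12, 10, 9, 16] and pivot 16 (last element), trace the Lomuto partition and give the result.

Lomuto partition with pivot = 16:

Initial array: [20, 12, 10, 9, 16]

arr[0]=20 > 16: no swap
arr[1]=12 <= 16: swap with position 0, array becomes [12, 20, 10, 9, 16]
arr[2]=10 <= 16: swap with position 1, array becomes [12, 10, 20, 9, 16]
arr[3]=9 <= 16: swap with position 2, array becomes [12, 10, 9, 20, 16]

Place pivot at position 3: [12, 10, 9, 16, 20]
Pivot position: 3

After partitioning with pivot 16, the array becomes [12, 10, 9, 16, 20]. The pivot is placed at index 3. All elements to the left of the pivot are <= 16, and all elements to the right are > 16.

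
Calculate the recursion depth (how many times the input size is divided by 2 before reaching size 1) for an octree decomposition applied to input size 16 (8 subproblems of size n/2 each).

For divide and conquer with division factor 2:

Problem sizes at each level:
Level 0: 16
Level 1: 8
Level 2: 4
Level 3: 2
Level 4: 1

The root is level 0 and the size-1 base case is level 4 (the tree spans levels 0 through 4, i.e. 5 levels counting the root), so the depth is the number of divisions: log_2(16) = 4

The recursion tree depth is log_2(16) = 4. At each level, the problem size is divided by 2, so it takes 4 divisions to reduce to a base case of size 1. The algorithm makes 8 recursive calls at each level.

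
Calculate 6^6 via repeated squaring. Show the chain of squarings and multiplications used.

Computing 6^6 by squaring (build up from 6^1; each line after the first costs one multiplication):

6^1 = 6
6^2 = (6^1)^2 = 6^2 = 36
6^3 = 6 * 6^2 = 6 * 36 = 216
6^6 = (6^3)^2 = 216^2 = 46656

Result: 46656
Multiplications needed: 3 (3 lines after 6^1)

6^6 = 46656. Using exponentiation by squaring, this requires 3 multiplications. The key idea: if the exponent is even, square the half-power; if odd, multiply by the base once.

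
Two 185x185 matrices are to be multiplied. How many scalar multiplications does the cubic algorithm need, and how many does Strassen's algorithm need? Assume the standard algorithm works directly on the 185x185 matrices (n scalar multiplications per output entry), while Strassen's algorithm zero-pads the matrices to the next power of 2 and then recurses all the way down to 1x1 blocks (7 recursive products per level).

Matrix multiplication for 185x185 matrices:

Strassen's algorithm requires power-of-2 dimensions. Pad 185x185 to 256x256 (next power of 2).

Standard algorithm: 185^3 = 6331625 multiplications
Strassen's algorithm: 7^(log2(256)) = 7^8 = 5764801 multiplications
Savings: 6331625 - 5764801 = 566824 multiplications

Standard: 6331625 multiplications (185^3). Strassen: 5764801 multiplications (7^8, after padding to 256x256). Strassen reduces 8 recursive multiplications to 7 at each level.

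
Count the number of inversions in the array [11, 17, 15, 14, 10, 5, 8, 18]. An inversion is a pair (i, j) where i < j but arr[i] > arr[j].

Finding inversions in [11, 17, 15, 14, 10, 5, 8, 18]:

(0, 4): arr[0]=11 > arr[4]=10
(0, 5): arr[0]=11 > arr[5]=5
(0, 6): arr[0]=11 > arr[6]=8
(1, 2): arr[1]=17 > arr[2]=15
(1, 3): arr[1]=17 > arr[3]=14
(1, 4): arr[1]=17 > arr[4]=10
(1, 5): arr[1]=17 > arr[5]=5
(1, 6): arr[1]=17 > arr[6]=8
(2, 3): arr[2]=15 > arr[3]=14
(2, 4): arr[2]=15 > arr[4]=10
(2, 5): arr[2]=15 > arr[5]=5
(2, 6): arr[2]=15 > arr[6]=8
(3, 4): arr[3]=14 > arr[4]=10
(3, 5): arr[3]=14 > arr[5]=5
(3, 6): arr[3]=14 > arr[6]=8
(4, 5): arr[4]=10 > arr[5]=5
(4, 6): arr[4]=10 > arr[6]=8

Total inversions: 17

The array has 17 inversion(s): (0,4), (0,5), (0,6), (1,2), (1,3), (1,4), (1,5), (1,6), (2,3), (2,4), (2,5), (2,6), (3,4), (3,5), (3,6), (4,5), (4,6). Each pair (i,j) satisfies i < j and arr[i] > arr[j].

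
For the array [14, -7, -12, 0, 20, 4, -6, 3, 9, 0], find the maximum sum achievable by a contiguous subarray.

Using Kadane's algorithm on [14, -7, -12, 0, 20, 4, -6, 3, 9, 0]:

Scanning through the array:
Position 1 (value -7): max_ending_here = 7, max_so_far = 14
Position 2 (value -12): max_ending_here = -5, max_so_far = 14
Position 3 (value 0): max_ending_here = 0, max_so_far = 14
Position 4 (value 20): max_ending_here = 20, max_so_far = 20
Position 5 (value 4): max_ending_here = 24, max_so_far = 24
Position 6 (value -6): max_ending_here = 18, max_so_far = 24
Position 7 (value 3): max_ending_here = 21, max_so_far = 24
Position 8 (value 9): max_ending_here = 30, max_so_far = 30
Position 9 (value 0): max_ending_here = 30, max_so_far = 30

Maximum subarray: [0, 20, 4, -6, 3, 9]
Maximum sum: 30

The maximum subarray is [0, 20, 4, -6, 3, 9] with sum 30. This subarray runs from index 3 to index 8.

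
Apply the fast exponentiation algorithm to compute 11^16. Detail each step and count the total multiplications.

Computing 11^16 by squaring (build up from 11^1; each line after the first costs one multiplication):

11^1 = 11
11^2 = (11^1)^2 = 11^2 = 121
11^4 = (11^2)^2 = 121^2 = 14641
11^8 = (11^4)^2 = 14641^2 = 214358881
11^16 = (11^8)^2 = 214358881^2 = 45949729863572161

Result: 45949729863572161
Multiplications needed: 4 (4 lines after 11^1)

11^16 = 45949729863572161. Using exponentiation by squaring, this requires 4 multiplications. The key idea: if the exponent is even, square the half-power; if odd, multiply by the base once.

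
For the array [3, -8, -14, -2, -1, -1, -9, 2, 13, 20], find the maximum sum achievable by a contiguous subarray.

Using Kadane's algorithm on [3, -8, -14, -2, -1, -1, -9, 2, 13, 20]:

Scanning through the array:
Position 1 (value -8): max_ending_here = -5, max_so_far = 3
Position 2 (value -14): max_ending_here = -14, max_so_far = 3
Position 3 (value -2): max_ending_here = -2, max_so_far = 3
Position 4 (value -1): max_ending_here = -1, max_so_far = 3
Position 5 (value -1): max_ending_here = -1, max_so_far = 3
Position 6 (value -9): max_ending_here = -9, max_so_far = 3
Position 7 (value 2): max_ending_here = 2, max_so_far = 3
Position 8 (value 13): max_ending_here = 15, max_so_far = 15
Position 9 (value 20): max_ending_here = 35, max_so_far = 35

Maximum subarray: [2, 13, 20]
Maximum sum: 35

The maximum subarray is [2, 13, 20] with sum 35. This subarray runs from index 7 to index 9.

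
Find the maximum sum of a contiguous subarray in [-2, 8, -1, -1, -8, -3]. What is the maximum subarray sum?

Using Kadane's algorithm on [-2, 8, -1, -1, -8, -3]:

Scanning through the array:
Position 1 (value 8): max_ending_here = 8, max_so_far = 8
Position 2 (value -1): max_ending_here = 7, max_so_far = 8
Position 3 (value -1): max_ending_here = 6, max_so_far = 8
Position 4 (value -8): max_ending_here = -2, max_so_far = 8
Position 5 (value -3): max_ending_here = -3, max_so_far = 8

Maximum subarray: [8]
Maximum sum: 8

The maximum subarray is [8] with sum 8. This subarray runs from index 1 to index 1.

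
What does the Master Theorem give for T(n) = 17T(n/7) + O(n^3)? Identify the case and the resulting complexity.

Master Theorem for T(n) = 17T(n/7) + O(n^3):

a = 17, b = 7, c = 3
log_b(a) = log_7(17) = 1.4560

Case 3: c = 3 > log_7(17) = 1.4560
T(n) = O(n^3) = O(n^3)

For T(n) = 17T(n/7) + O(n^3): log_7(17) = 1.4560. This is Case 3 of the Master Theorem (c > log_b(a), work dominated by root), giving O(n^3).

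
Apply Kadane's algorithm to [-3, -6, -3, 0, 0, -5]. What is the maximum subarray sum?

Using Kadane's algorithm on [-3, -6, -3, 0, 0, -5]:

Scanning through the array:
Position 1 (value -6): max_ending_here = -6, max_so_far = -3
Position 2 (value -3): max_ending_here = -3, max_so_far = -3
Position 3 (value 0): max_ending_here = 0, max_so_far = 0
Position 4 (value 0): max_ending_here = 0, max_so_far = 0
Position 5 (value -5): max_ending_here = -5, max_so_far = 0

Maximum subarray: [0]
Maximum sum: 0

The maximum subarray is [0] with sum 0. This subarray runs from index 3 to index 3.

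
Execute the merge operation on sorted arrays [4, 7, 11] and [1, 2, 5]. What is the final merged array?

Merging process:

Compare 4 vs 1: take 1 from right. Merged: [1]
Compare 4 vs 2: take 2 from right. Merged: [1, 2]
Compare 4 vs 5: take 4 from left. Merged: [1, 2, 4]
Compare 7 vs 5: take 5 from right. Merged: [1, 2, 4, 5]
Append remaining from left: [7, 11]. Merged: [1, 2, 4, 5, 7, 11]

Final merged array: [1, 2, 4, 5, 7, 11]
Total comparisons: 4

The merged array is [1, 2, 4, 5, 7, 11], requiring 4 comparisons. The merge step runs in O(n) time where n is the total number of elements.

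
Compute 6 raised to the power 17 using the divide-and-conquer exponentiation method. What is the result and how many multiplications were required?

Computing 6^17 by squaring (build up from 6^1; each line after the first costs one multiplication):

6^1 = 6
6^2 = (6^1)^2 = 6^2 = 36
6^4 = (6^2)^2 = 36^2 = 1296
6^8 = (6^4)^2 = 1296^2 = 1679616
6^16 = (6^8)^2 = 1679616^2 = 2821109907456
6^17 = 6 * 6^16 = 6 * 2821109907456 = 16926659444736

Result: 16926659444736
Multiplications needed: 5 (5 lines after 6^1)

6^17 = 16926659444736. Using exponentiation by squaring, this requires 5 multiplications. The key idea: if the exponent is even, square the half-power; if odd, multiply by the base once.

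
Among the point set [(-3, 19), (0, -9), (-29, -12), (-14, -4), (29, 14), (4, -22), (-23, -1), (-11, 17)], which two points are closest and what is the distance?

Computing all pairwise distances among 8 points:

d((-3, 19), (0, -9)) = 28.1603
d((-3, 19), (-29, -12)) = 40.4599
d((-3, 19), (-14, -4)) = 25.4951
d((-3, 19), (29, 14)) = 32.3883
d((-3, 19), (4, -22)) = 41.5933
d((-3, 19), (-23, -1)) = 28.2843
d((-3, 19), (-11, 17)) = 8.2462 <-- minimum
d((0, -9), (-29, -12)) = 29.1548
d((0, -9), (-14, -4)) = 14.8661
d((0, -9), (29, 14)) = 37.0135
d((0, -9), (4, -22)) = 13.6015
d((0, -9), (-23, -1)) = 24.3516
d((0, -9), (-11, 17)) = 28.2312
d((-29, -12), (-14, -4)) = 17.0
d((-29, -12), (29, 14)) = 63.561
d((-29, -12), (4, -22)) = 34.4819
d((-29, -12), (-23, -1)) = 12.53
d((-29, -12), (-11, 17)) = 34.1321
d((-14, -4), (29, 14)) = 46.6154
d((-14, -4), (4, -22)) = 25.4558
d((-14, -4), (-23, -1)) = 9.4868
d((-14, -4), (-11, 17)) = 21.2132
d((29, 14), (4, -22)) = 43.8292
d((29, 14), (-23, -1)) = 54.1202
d((29, 14), (-11, 17)) = 40.1123
d((4, -22), (-23, -1)) = 34.2053
d((4, -22), (-11, 17)) = 41.7852
d((-23, -1), (-11, 17)) = 21.6333

Closest pair: (-3, 19) and (-11, 17) with distance 8.2462

The closest pair is (-3, 19) and (-11, 17) with Euclidean distance 8.2462. For 8 points, brute-force pairwise comparison is shown above. For large n, the divide-and-conquer algorithm (sort by x, recurse on halves, check the dividing strip) achieves O(n log n).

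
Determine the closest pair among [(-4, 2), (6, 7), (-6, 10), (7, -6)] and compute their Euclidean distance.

Computing all pairwise distances among 4 points:

d((-4, 2), (6, 7)) = 11.1803
d((-4, 2), (-6, 10)) = 8.2462 <-- minimum
d((-4, 2), (7, -6)) = 13.6015
d((6, 7), (-6, 10)) = 12.3693
d((6, 7), (7, -6)) = 13.0384
d((-6, 10), (7, -6)) = 20.6155

Closest pair: (-4, 2) and (-6, 10) with distance 8.2462

The closest pair is (-4, 2) and (-6, 10) with Euclidean distance 8.2462. For 4 points, brute-force pairwise comparison is shown above. For large n, the divide-and-conquer algorithm (sort by x, recurse on halves, check the dividing strip) achieves O(n log n).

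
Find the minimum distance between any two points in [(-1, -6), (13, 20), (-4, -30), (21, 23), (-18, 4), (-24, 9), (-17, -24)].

Computing all pairwise distances among 7 points:

d((-1, -6), (13, 20)) = 29.5296
d((-1, -6), (-4, -30)) = 24.1868
d((-1, -6), (21, 23)) = 36.4005
d((-1, -6), (-18, 4)) = 19.7231
d((-1, -6), (-24, 9)) = 27.4591
d((-1, -6), (-17, -24)) = 24.0832
d((13, 20), (-4, -30)) = 52.811
d((13, 20), (21, 23)) = 8.544
d((13, 20), (-18, 4)) = 34.8855
d((13, 20), (-24, 9)) = 38.6005
d((13, 20), (-17, -24)) = 53.2541
d((-4, -30), (21, 23)) = 58.6003
d((-4, -30), (-18, 4)) = 36.7696
d((-4, -30), (-24, 9)) = 43.8292
d((-4, -30), (-17, -24)) = 14.3178
d((21, 23), (-18, 4)) = 43.382
d((21, 23), (-24, 9)) = 47.1275
d((21, 23), (-17, -24)) = 60.4401
d((-18, 4), (-24, 9)) = 7.8102 <-- minimum
d((-18, 4), (-17, -24)) = 28.0179
d((-24, 9), (-17, -24)) = 33.7343

Closest pair: (-18, 4) and (-24, 9) with distance 7.8102

The closest pair is (-18, 4) and (-24, 9) with Euclidean distance 7.8102. For 7 points, brute-force pairwise comparison is shown above. For large n, the divide-and-conquer algorithm (sort by x, recurse on halves, check the dividing strip) achieves O(n log n).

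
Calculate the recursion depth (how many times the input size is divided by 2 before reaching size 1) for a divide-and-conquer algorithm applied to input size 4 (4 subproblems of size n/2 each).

For divide and conquer with division factor 2:

Problem sizes at each level:
Level 0: 4
Level 1: 2
Level 2: 1

The root is level 0 and the size-1 base case is level 2 (the tree spans levels 0 through 2, i.e. 3 levels counting the root), so the depth is the number of divisions: log_2(4) = 2

The recursion tree depth is log_2(4) = 2. At each level, the problem size is divided by 2, so it takes 2 divisions to reduce to a base case of size 1. The algorithm makes 4 recursive calls at each level.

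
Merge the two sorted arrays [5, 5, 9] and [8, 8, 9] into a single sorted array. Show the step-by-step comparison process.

Merging process:

Compare 5 vs 8: take 5 from left. Merged: [5]
Compare 5 vs 8: take 5 from left. Merged: [5, 5]
Compare 9 vs 8: take 8 from right. Merged: [5, 5, 8]
Compare 9 vs 8: take 8 from right. Merged: [5, 5, 8, 8]
Compare 9 vs 9: take 9 from left. Merged: [5, 5, 8, 8, 9]
Append remaining from right: [9]. Merged: [5, 5, 8, 8, 9, 9]

Final merged array: [5, 5, 8, 8, 9, 9]
Total comparisons: 5

The merged array is [5, 5, 8, 8, 9, 9], requiring 5 comparisons. The merge step runs in O(n) time where n is the total number of elements.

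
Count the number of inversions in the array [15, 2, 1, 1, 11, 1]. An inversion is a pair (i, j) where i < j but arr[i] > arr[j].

Finding inversions in [15, 2, 1, 1, 11, 1]:

(0, 1): arr[0]=15 > arr[1]=2
(0, 2): arr[0]=15 > arr[2]=1
(0, 3): arr[0]=15 > arr[3]=1
(0, 4): arr[0]=15 > arr[4]=11
(0, 5): arr[0]=15 > arr[5]=1
(1, 2): arr[1]=2 > arr[2]=1
(1, 3): arr[1]=2 > arr[3]=1
(1, 5): arr[1]=2 > arr[5]=1
(4, 5): arr[4]=11 > arr[5]=1

Total inversions: 9

The array has 9 inversion(s): (0,1), (0,2), (0,3), (0,4), (0,5), (1,2), (1,3), (1,5), (4,5). Each pair (i,j) satisfies i < j and arr[i] > arr[j].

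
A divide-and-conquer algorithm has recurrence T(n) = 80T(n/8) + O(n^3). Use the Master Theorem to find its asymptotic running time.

Master Theorem for T(n) = 80T(n/8) + O(n^3):

a = 80, b = 8, c = 3
log_b(a) = log_8(80) = 2.1073

Case 3: c = 3 > log_8(80) = 2.1073
T(n) = O(n^3) = O(n^3)

For T(n) = 80T(n/8) + O(n^3): log_8(80) = 2.1073. This is Case 3 of the Master Theorem (c > log_b(a), work dominated by root), giving O(n^3).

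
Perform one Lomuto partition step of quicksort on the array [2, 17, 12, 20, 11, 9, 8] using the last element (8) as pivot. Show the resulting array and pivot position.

Lomuto partition with pivot = 8:

Initial array: [2, 17, 12, 20, 11, 9, 8]

arr[0]=2 <= 8: swap with position 0, array becomes [2, 17, 12, 20, 11, 9, 8]
arr[1]=17 > 8: no swap
arr[2]=12 > 8: no swap
arr[3]=20 > 8: no swap
arr[4]=11 > 8: no swap
arr[5]=9 > 8: no swap

Place pivot at position 1: [2, 8, 12, 20, 11, 9, 17]
Pivot position: 1

After partitioning with pivot 8, the array becomes [2, 8, 12, 20, 11, 9, 17]. The pivot is placed at index 1. All elements to the left of the pivot are <= 8, and all elements to the right are > 8.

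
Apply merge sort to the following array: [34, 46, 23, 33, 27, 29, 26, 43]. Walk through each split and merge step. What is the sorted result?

Merge sort trace:

Split: [34, 46, 23, 33, 27, 29, 26, 43] -> [34, 46, 23, 33] and [27, 29, 26, 43]
  Split: [34, 46, 23, 33] -> [34, 46] and [23, 33]
    Split: [34, 46] -> [34] and [46]
    Merge: [34] + [46] -> [34, 46]
    Split: [23, 33] -> [23] and [33]
    Merge: [23] + [33] -> [23, 33]
  Merge: [34, 46] + [23, 33] -> [23, 33, 34, 46]
  Split: [27, 29, 26, 43] -> [27, 29] and [26, 43]
    Split: [27, 29] -> [27] and [29]
    Merge: [27] + [29] -> [27, 29]
    Split: [26, 43] -> [26] and [43]
    Merge: [26] + [43] -> [26, 43]
  Merge: [27, 29] + [26, 43] -> [26, 27, 29, 43]
Merge: [23, 33, 34, 46] + [26, 27, 29, 43] -> [23, 26, 27, 29, 33, 34, 43, 46]

Final sorted array: [23, 26, 27, 29, 33, 34, 43, 46]

The merge sort proceeds by recursively splitting the array and merging sorted halves.
After all merges, the sorted array is [23, 26, 27, 29, 33, 34, 43, 46].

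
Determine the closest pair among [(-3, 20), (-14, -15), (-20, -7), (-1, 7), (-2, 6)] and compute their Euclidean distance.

Computing all pairwise distances among 5 points:

d((-3, 20), (-14, -15)) = 36.6879
d((-3, 20), (-20, -7)) = 31.9061
d((-3, 20), (-1, 7)) = 13.1529
d((-3, 20), (-2, 6)) = 14.0357
d((-14, -15), (-20, -7)) = 10.0
d((-14, -15), (-1, 7)) = 25.5539
d((-14, -15), (-2, 6)) = 24.1868
d((-20, -7), (-1, 7)) = 23.6008
d((-20, -7), (-2, 6)) = 22.2036
d((-1, 7), (-2, 6)) = 1.4142 <-- minimum

Closest pair: (-1, 7) and (-2, 6) with distance 1.4142

The closest pair is (-1, 7) and (-2, 6) with Euclidean distance 1.4142. For 5 points, brute-force pairwise comparison is shown above. For large n, the divide-and-conquer algorithm (sort by x, recurse on halves, check the dividing strip) achieves O(n log n).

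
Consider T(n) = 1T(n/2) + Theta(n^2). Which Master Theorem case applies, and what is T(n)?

Master Theorem for T(n) = 1T(n/2) + O(n^2):

a = 1, b = 2, c = 2
log_b(a) = log_2(1) = 0.0000

Case 3: c = 2 > log_2(1) = 0.0000
T(n) = O(n^2) = O(n^2)

For T(n) = 1T(n/2) + O(n^2): log_2(1) = 0.0000. This is Case 3 of the Master Theorem (c > log_b(a), work dominated by root), giving O(n^2).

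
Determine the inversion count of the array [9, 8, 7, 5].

Finding inversions in [9, 8, 7, 5]:

(0, 1): arr[0]=9 > arr[1]=8
(0, 2): arr[0]=9 > arr[2]=7
(0, 3): arr[0]=9 > arr[3]=5
(1, 2): arr[1]=8 > arr[2]=7
(1, 3): arr[1]=8 > arr[3]=5
(2, 3): arr[2]=7 > arr[3]=5

Total inversions: 6

The array has 6 inversion(s): (0,1), (0,2), (0,3), (1,2), (1,3), (2,3). Each pair (i,j) satisfies i < j and arr[i] > arr[j].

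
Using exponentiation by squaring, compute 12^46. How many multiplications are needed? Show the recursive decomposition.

Computing 12^46 by squaring (build up from 12^1; each line after the first costs one multiplication):

12^1 = 12
12^2 = (12^1)^2 = 12^2 = 144
12^4 = (12^2)^2 = 144^2 = 20736
12^5 = 12 * 12^4 = 12 * 20736 = 248832
12^10 = (12^5)^2 = 248832^2 = 61917364224
12^11 = 12 * 12^10 = 12 * 61917364224 = 743008370688
12^22 = (12^11)^2 = 743008370688^2 = 552061438912436417593344
12^23 = 12 * 12^22 = 12 * 552061438912436417593344 = 6624737266949237011120128
12^46 = (12^23)^2 = 6624737266949237011120128^2 = 43887143856106046360568987631860370008329246736384

Result: 43887143856106046360568987631860370008329246736384
Multiplications needed: 8 (8 lines after 12^1)

12^46 = 43887143856106046360568987631860370008329246736384. Using exponentiation by squaring, this requires 8 multiplications. The key idea: if the exponent is even, square the half-power; if odd, multiply by the base once.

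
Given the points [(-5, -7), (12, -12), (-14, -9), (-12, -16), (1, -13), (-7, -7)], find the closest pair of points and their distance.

Computing all pairwise distances among 6 points:

d((-5, -7), (12, -12)) = 17.72
d((-5, -7), (-14, -9)) = 9.2195
d((-5, -7), (-12, -16)) = 11.4018
d((-5, -7), (1, -13)) = 8.4853
d((-5, -7), (-7, -7)) = 2.0 <-- minimum
d((12, -12), (-14, -9)) = 26.1725
d((12, -12), (-12, -16)) = 24.3311
d((12, -12), (1, -13)) = 11.0454
d((12, -12), (-7, -7)) = 19.6469
d((-14, -9), (-12, -16)) = 7.2801
d((-14, -9), (1, -13)) = 15.5242
d((-14, -9), (-7, -7)) = 7.2801
d((-12, -16), (1, -13)) = 13.3417
d((-12, -16), (-7, -7)) = 10.2956
d((1, -13), (-7, -7)) = 10.0

Closest pair: (-5, -7) and (-7, -7) with distance 2.0

The closest pair is (-5, -7) and (-7, -7) with Euclidean distance 2.0. For 6 points, brute-force pairwise comparison is shown above. For large n, the divide-and-conquer algorithm (sort by x, recurse on halves, check the dividing strip) achieves O(n log n).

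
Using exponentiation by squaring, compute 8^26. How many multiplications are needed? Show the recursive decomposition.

Computing 8^26 by squaring (build up from 8^1; each line after the first costs one multiplication):

8^1 = 8
8^2 = (8^1)^2 = 8^2 = 64
8^3 = 8 * 8^2 = 8 * 64 = 512
8^6 = (8^3)^2 = 512^2 = 262144
8^12 = (8^6)^2 = 262144^2 = 68719476736
8^13 = 8 * 8^12 = 8 * 68719476736 = 549755813888
8^26 = (8^13)^2 = 549755813888^2 = 302231454903657293676544

Result: 302231454903657293676544
Multiplications needed: 6 (6 lines after 8^1)

8^26 = 302231454903657293676544. Using exponentiation by squaring, this requires 6 multiplications. The key idea: if the exponent is even, square the half-power; if odd, multiply by the base once.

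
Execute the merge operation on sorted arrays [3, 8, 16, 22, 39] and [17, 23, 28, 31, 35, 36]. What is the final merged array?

Merging process:

Compare 3 vs 17: take 3 from left. Merged: [3]
Compare 8 vs 17: take 8 from left. Merged: [3, 8]
Compare 16 vs 17: take 16 from left. Merged: [3, 8, 16]
Compare 22 vs 17: take 17 from right. Merged: [3, 8, 16, 17]
Compare 22 vs 23: take 22 from left. Merged: [3, 8, 16, 17, 22]
Compare 39 vs 23: take 23 from right. Merged: [3, 8, 16, 17, 22, 23]
Compare 39 vs 28: take 28 from right. Merged: [3, 8, 16, 17, 22, 23, 28]
Compare 39 vs 31: take 31 from right. Merged: [3, 8, 16, 17, 22, 23, 28, 31]
Compare 39 vs 35: take 35 from right. Merged: [3, 8, 16, 17, 22, 23, 28, 31, 35]
Compare 39 vs 36: take 36 from right. Merged: [3, 8, 16, 17, 22, 23, 28, 31, 35, 36]
Append remaining from left: [39]. Merged: [3, 8, 16, 17, 22, 23, 28, 31, 35, 36, 39]

Final merged array: [3, 8, 16, 17, 22, 23, 28, 31, 35, 36, 39]
Total comparisons: 10

The merged array is [3, 8, 16, 17, 22, 23, 28, 31, 35, 36, 39], requiring 10 comparisons. The merge step runs in O(n) time where n is the total number of elements.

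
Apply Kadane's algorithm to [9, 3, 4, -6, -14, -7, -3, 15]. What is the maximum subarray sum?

Using Kadane's algorithm on [9, 3, 4, -6, -14, -7, -3, 15]:

Scanning through the array:
Position 1 (value 3): max_ending_here = 12, max_so_far = 12
Position 2 (value 4): max_ending_here = 16, max_so_far = 16
Position 3 (value -6): max_ending_here = 10, max_so_far = 16
Position 4 (value -14): max_ending_here = -4, max_so_far = 16
Position 5 (value -7): max_ending_here = -7, max_so_far = 16
Position 6 (value -3): max_ending_here = -3, max_so_far = 16
Position 7 (value 15): max_ending_here = 15, max_so_far = 16

Maximum subarray: [9, 3, 4]
Maximum sum: 16

The maximum subarray is [9, 3, 4] with sum 16. This subarray runs from index 0 to index 2.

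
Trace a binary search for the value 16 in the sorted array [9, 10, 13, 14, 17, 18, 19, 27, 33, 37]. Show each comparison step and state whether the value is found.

Binary search for 16 in [9, 10, 13, 14, 17, 18, 19, 27, 33, 37]:

lo=0, hi=9, mid=4, arr[mid]=17 -> 17 > 16, search left half
lo=0, hi=3, mid=1, arr[mid]=10 -> 10 < 16, search right half
lo=2, hi=3, mid=2, arr[mid]=13 -> 13 < 16, search right half
lo=3, hi=3, mid=3, arr[mid]=14 -> 14 < 16, search right half
lo=4 > hi=3, target 16 not found

Binary search determines that 16 is not in the array after 4 comparisons. The search space was exhausted without finding the target.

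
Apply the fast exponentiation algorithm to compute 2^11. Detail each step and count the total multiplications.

Computing 2^11 by squaring (build up from 2^1; each line after the first costs one multiplication):

2^1 = 2
2^2 = (2^1)^2 = 2^2 = 4
2^4 = (2^2)^2 = 4^2 = 16
2^5 = 2 * 2^4 = 2 * 16 = 32
2^10 = (2^5)^2 = 32^2 = 1024
2^11 = 2 * 2^10 = 2 * 1024 = 2048

Result: 2048
Multiplications needed: 5 (5 lines after 2^1)

2^11 = 2048. Using exponentiation by squaring, this requires 5 multiplications. The key idea: if the exponent is even, square the half-power; if odd, multiply by the base once.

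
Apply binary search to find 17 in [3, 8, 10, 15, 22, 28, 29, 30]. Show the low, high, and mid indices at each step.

Binary search for 17 in [3, 8, 10, 15, 22, 28, 29, 30]:

lo=0, hi=7, mid=3, arr[mid]=15 -> 15 < 17, search right half
lo=4, hi=7, mid=5, arr[mid]=28 -> 28 > 17, search left half
lo=4, hi=4, mid=4, arr[mid]=22 -> 22 > 17, search left half
lo=4 > hi=3, target 17 not found

Binary search determines that 17 is not in the array after 3 comparisons. The search space was exhausted without finding the target.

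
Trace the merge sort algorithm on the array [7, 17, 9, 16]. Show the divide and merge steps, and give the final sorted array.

Merge sort trace:

Split: [7, 17, 9, 16] -> [7, 17] and [9, 16]
  Split: [7, 17] -> [7] and [17]
  Merge: [7] + [17] -> [7, 17]
  Split: [9, 16] -> [9] and [16]
  Merge: [9] + [16] -> [9, 16]
Merge: [7, 17] + [9, 16] -> [7, 9, 16, 17]

Final sorted array: [7, 9, 16, 17]

The merge sort proceeds by recursively splitting the array and merging sorted halves.
After all merges, the sorted array is [7, 9, 16, 17].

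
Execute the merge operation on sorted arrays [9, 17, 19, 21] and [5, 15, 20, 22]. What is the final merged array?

Merging process:

Compare 9 vs 5: take 5 from right. Merged: [5]
Compare 9 vs 15: take 9 from left. Merged: [5, 9]
Compare 17 vs 15: take 15 from right. Merged: [5, 9, 15]
Compare 17 vs 20: take 17 from left. Merged: [5, 9, 15, 17]
Compare 19 vs 20: take 19 from left. Merged: [5, 9, 15, 17, 19]
Compare 21 vs 20: take 20 from right. Merged: [5, 9, 15, 17, 19, 20]
Compare 21 vs 22: take 21 from left. Merged: [5, 9, 15, 17, 19, 20, 21]
Append remaining from right: [22]. Merged: [5, 9, 15, 17, 19, 20, 21, 22]

Final merged array: [5, 9, 15, 17, 19, 20, 21, 22]
Total comparisons: 7

The merged array is [5, 9, 15, 17, 19, 20, 21, 22], requiring 7 comparisons. The merge step runs in O(n) time where n is the total number of elements.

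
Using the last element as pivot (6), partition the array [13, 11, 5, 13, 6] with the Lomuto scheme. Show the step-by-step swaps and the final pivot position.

Lomuto partition with pivot = 6:

Initial array: [13, 11, 5, 13, 6]

arr[0]=13 > 6: no swap
arr[1]=11 > 6: no swap
arr[2]=5 <= 6: swap with position 0, array becomes [5, 11, 13, 13, 6]
arr[3]=13 > 6: no swap

Place pivot at position 1: [5, 6, 13, 13, 11]
Pivot position: 1

After partitioning with pivot 6, the array becomes [5, 6, 13, 13, 11]. The pivot is placed at index 1. All elements to the left of the pivot are <= 6, and all elements to the right are > 6.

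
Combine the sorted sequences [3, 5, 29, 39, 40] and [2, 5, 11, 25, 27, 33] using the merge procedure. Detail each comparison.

Merging process:

Compare 3 vs 2: take 2 from right. Merged: [2]
Compare 3 vs 5: take 3 from left. Merged: [2, 3]
Compare 5 vs 5: take 5 from left. Merged: [2, 3, 5]
Compare 29 vs 5: take 5 from right. Merged: [2, 3, 5, 5]
Compare 29 vs 11: take 11 from right. Merged: [2, 3, 5, 5, 11]
Compare 29 vs 25: take 25 from right. Merged: [2, 3, 5, 5, 11, 25]
Compare 29 vs 27: take 27 from right. Merged: [2, 3, 5, 5, 11, 25, 27]
Compare 29 vs 33: take 29 from left. Merged: [2, 3, 5, 5, 11, 25, 27, 29]
Compare 39 vs 33: take 33 from right. Merged: [2, 3, 5, 5, 11, 25, 27, 29, 33]
Append remaining from left: [39, 40]. Merged: [2, 3, 5, 5, 11, 25, 27, 29, 33, 39, 40]

Final merged array: [2, 3, 5, 5, 11, 25, 27, 29, 33, 39, 40]
Total comparisons: 9

The merged array is [2, 3, 5, 5, 11, 25, 27, 29, 33, 39, 40], requiring 9 comparisons. The merge step runs in O(n) time where n is the total number of elements.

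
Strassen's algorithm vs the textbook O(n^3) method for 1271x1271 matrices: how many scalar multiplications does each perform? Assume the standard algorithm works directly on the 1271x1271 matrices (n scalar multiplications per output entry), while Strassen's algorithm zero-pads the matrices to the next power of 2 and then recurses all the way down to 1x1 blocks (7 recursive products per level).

Matrix multiplication for 1271x1271 matrices:

Strassen's algorithm requires power-of-2 dimensions. Pad 1271x1271 to 2048x2048 (next power of 2).

Standard algorithm: 1271^3 = 2053225511 multiplications
Strassen's algorithm: 7^(log2(2048)) = 7^11 = 1977326743 multiplications
Savings: 2053225511 - 1977326743 = 75898768 multiplications

Standard: 2053225511 multiplications (1271^3). Strassen: 1977326743 multiplications (7^11, after padding to 2048x2048). Strassen reduces 8 recursive multiplications to 7 at each level.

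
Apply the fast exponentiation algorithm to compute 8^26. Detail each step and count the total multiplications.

Computing 8^26 by squaring (build up from 8^1; each line after the first costs one multiplication):

8^1 = 8
8^2 = (8^1)^2 = 8^2 = 64
8^3 = 8 * 8^2 = 8 * 64 = 512
8^6 = (8^3)^2 = 512^2 = 262144
8^12 = (8^6)^2 = 262144^2 = 68719476736
8^13 = 8 * 8^12 = 8 * 68719476736 = 549755813888
8^26 = (8^13)^2 = 549755813888^2 = 302231454903657293676544

Result: 302231454903657293676544
Multiplications needed: 6 (6 lines after 8^1)

8^26 = 302231454903657293676544. Using exponentiation by squaring, this requires 6 multiplications. The key idea: if the exponent is even, square the half-power; if odd, multiply by the base once.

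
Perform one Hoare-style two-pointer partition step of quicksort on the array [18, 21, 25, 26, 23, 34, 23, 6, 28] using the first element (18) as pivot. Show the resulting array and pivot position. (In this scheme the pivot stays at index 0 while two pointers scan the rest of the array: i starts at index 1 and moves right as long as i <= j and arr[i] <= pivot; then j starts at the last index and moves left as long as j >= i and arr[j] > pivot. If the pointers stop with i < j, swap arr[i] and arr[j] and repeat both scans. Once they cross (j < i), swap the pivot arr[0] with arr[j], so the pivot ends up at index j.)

Hoare-style two-pointer partition with pivot = 18:

Initial array: [18, 21, 25, 26, 23, 34, 23, 6, 28]

Pointers start at i = 1, j = 8.
i stops at index 1 (arr[1]=21 > 18), j stops at index 7 (arr[7]=6 <= 18): swap arr[1] and arr[7], array becomes [18, 6, 25, 26, 23, 34, 23, 21, 28]
i ends at 2, j ends at 1: the pointers have crossed (j < i), so scanning stops.

Swap pivot arr[0] with arr[1] to place pivot at position 1: [6, 18, 25, 26, 23, 34, 23, 21, 28]
Pivot position: 1

After partitioning with pivot 18, the array becomes [6, 18, 25, 26, 23, 34, 23, 21, 28]. The pivot is placed at index 1. All elements to the left of the pivot are <= 18, and all elements to the right are > 18.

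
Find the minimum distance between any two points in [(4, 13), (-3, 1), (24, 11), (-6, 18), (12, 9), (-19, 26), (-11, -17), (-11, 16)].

Computing all pairwise distances among 8 points:

d((4, 13), (-3, 1)) = 13.8924
d((4, 13), (24, 11)) = 20.0998
d((4, 13), (-6, 18)) = 11.1803
d((4, 13), (12, 9)) = 8.9443
d((4, 13), (-19, 26)) = 26.4197
d((4, 13), (-11, -17)) = 33.541
d((4, 13), (-11, 16)) = 15.2971
d((-3, 1), (24, 11)) = 28.7924
d((-3, 1), (-6, 18)) = 17.2627
d((-3, 1), (12, 9)) = 17.0
d((-3, 1), (-19, 26)) = 29.6816
d((-3, 1), (-11, -17)) = 19.6977
d((-3, 1), (-11, 16)) = 17.0
d((24, 11), (-6, 18)) = 30.8058
d((24, 11), (12, 9)) = 12.1655
d((24, 11), (-19, 26)) = 45.5412
d((24, 11), (-11, -17)) = 44.8219
d((24, 11), (-11, 16)) = 35.3553
d((-6, 18), (12, 9)) = 20.1246
d((-6, 18), (-19, 26)) = 15.2643
d((-6, 18), (-11, -17)) = 35.3553
d((-6, 18), (-11, 16)) = 5.3852 <-- minimum
d((12, 9), (-19, 26)) = 35.3553
d((12, 9), (-11, -17)) = 34.7131
d((12, 9), (-11, 16)) = 24.0416
d((-19, 26), (-11, -17)) = 43.7379
d((-19, 26), (-11, 16)) = 12.8062
d((-11, -17), (-11, 16)) = 33.0

Closest pair: (-6, 18) and (-11, 16) with distance 5.3852

The closest pair is (-6, 18) and (-11, 16) with Euclidean distance 5.3852. For 8 points, brute-force pairwise comparison is shown above. For large n, the divide-and-conquer algorithm (sort by x, recurse on halves, check the dividing strip) achieves O(n log n).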